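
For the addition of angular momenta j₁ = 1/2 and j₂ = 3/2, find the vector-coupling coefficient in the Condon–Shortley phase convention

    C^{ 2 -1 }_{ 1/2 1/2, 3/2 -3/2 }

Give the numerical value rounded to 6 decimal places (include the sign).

+√(1/4) = +0.500000

triangle: 0!×1!×3!/5! = 6/120
(j±m)!: 1!×0!×0!×3!×1!×3! = 36
prefactor² = (2J+1)×Δ×N² = 9
  k=0: +1/(0!×0!×0!×0!×1!×3!) = 1/6
Σ = 1/6  ⇒  CG² = 9×1/6² = 1/4
CG = +√(1/4) = +0.500000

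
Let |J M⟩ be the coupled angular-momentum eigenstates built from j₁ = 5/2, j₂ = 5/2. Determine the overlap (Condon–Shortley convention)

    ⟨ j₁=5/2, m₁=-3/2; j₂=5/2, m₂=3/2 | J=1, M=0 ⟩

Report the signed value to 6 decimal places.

√[3·4!1!1!/7! · 1!4!4!1!1!1!] = √(288/35)
  +(−1)^3/∏(3,1,1,1,0,0)! = -1/6  (running -1/6)
  +(−1)^4/∏(4,0,0,0,1,1)! = 1/24  (running -1/8)
⟨..|..⟩ = √(288/35)·(-1/8) = -0.358569

−√(9/70) ≈ -0.358569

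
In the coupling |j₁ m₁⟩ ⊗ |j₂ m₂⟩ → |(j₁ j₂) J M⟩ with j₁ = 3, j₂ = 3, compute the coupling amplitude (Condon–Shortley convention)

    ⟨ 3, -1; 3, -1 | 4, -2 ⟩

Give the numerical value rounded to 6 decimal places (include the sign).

j₁+j₂−J=2  J+j₁−j₂=4  J−j₁+j₂=4  j₁+j₂+J+1=11
(j₁±m₁, j₂±m₂, J±M) = (2,4,2,4,2,6)
P² = 331776/385
sum k=0..2:
  [0] +1/192 = 1/192
  [1] −1/36 = -1/36
  [2] +1/192 = 1/192
S = -5/288
C² = P²·S² = 20/77 ; C = -0.509647

-0.509647  (= −√(20/77))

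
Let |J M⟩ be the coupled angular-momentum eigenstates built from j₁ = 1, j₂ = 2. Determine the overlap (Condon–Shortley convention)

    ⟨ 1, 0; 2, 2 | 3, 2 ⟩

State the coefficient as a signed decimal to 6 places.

+0.577350  (= +√(1/3))

triangle: 0!×2!×4!/7! = 48/5040
(j±m)!: 1!×1!×4!×0!×5!×1! = 2880
prefactor² = (2J+1)×Δ×N² = 192
  k=0: +1/(0!×0!×1!×4!×1!×0!) = 1/24
Σ = 1/24  ⇒  CG² = 192×1/24² = 1/3
CG = +√(1/3) = +0.577350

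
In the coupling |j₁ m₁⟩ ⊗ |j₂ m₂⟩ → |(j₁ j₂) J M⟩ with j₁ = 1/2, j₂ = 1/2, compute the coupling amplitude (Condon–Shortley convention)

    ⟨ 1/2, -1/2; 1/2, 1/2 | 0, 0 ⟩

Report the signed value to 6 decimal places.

−√(1/2) ≈ -0.707107

triangle: 1!×0!×0!/2! = 1/2
(j±m)!: 0!×1!×1!×0!×0!×0! = 1
prefactor² = (2J+1)×Δ×N² = 1/2
  k=1: −1/(1!×0!×0!×0!×0!×0!) = -1
Σ = -1  ⇒  CG² = 1/2×(-1)² = 1/2
CG = −√(1/2) = -0.707107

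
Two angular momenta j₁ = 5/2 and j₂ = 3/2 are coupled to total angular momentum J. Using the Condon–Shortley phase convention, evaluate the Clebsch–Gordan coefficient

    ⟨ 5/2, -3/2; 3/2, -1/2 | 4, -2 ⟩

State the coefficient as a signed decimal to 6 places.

+√(15/28) ≈ +0.731925

triangle: 0!×5!×3!/9! = 720/362880
(j±m)!: 1!×4!×1!×2!×2!×6! = 69120
prefactor² = (2J+1)×Δ×N² = 8640/7
  k=0: +1/(0!×0!×4!×1!×1!×2!) = 1/48
Σ = 1/48  ⇒  CG² = 8640/7×1/48² = 15/28
CG = +√(15/28) = +0.731925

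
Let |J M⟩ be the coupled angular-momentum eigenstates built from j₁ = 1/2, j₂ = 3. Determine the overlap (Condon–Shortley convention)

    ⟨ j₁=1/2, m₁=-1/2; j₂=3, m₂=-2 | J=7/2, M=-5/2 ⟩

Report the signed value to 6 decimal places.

+0.925820  (= +√(6/7))

triangle: 0!×1!×6!/8! = 720/40320
(j±m)!: 0!×1!×1!×5!×1!×6! = 86400
prefactor² = (2J+1)×Δ×N² = 86400/7
  k=0: +1/(0!×0!×1!×1!×0!×5!) = 1/120
Σ = 1/120  ⇒  CG² = 86400/7×1/120² = 6/7
CG = +√(6/7) = +0.925820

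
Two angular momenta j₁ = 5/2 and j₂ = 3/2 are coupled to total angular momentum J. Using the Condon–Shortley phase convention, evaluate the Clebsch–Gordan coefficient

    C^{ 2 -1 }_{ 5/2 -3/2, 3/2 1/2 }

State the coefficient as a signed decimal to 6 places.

+√(1/42) ≈ +0.154303

j₁+j₂−J=2  J+j₁−j₂=3  J−j₁+j₂=1  j₁+j₂+J+1=7
(j₁±m₁, j₂±m₂, J±M) = (1,4,2,1,1,3)
P² = 24/7
sum k=1..2:
  [1] −1/6 = -1/6
  [2] +1/4 = 1/4
S = 1/12
C² = P²·S² = 1/42 ; C = +0.154303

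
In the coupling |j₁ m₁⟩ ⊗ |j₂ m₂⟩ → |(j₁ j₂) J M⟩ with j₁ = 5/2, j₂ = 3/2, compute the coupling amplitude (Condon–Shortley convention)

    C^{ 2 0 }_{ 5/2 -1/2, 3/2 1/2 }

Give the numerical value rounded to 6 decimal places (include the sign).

-0.267261

j₁+j₂−J=2  J+j₁−j₂=3  J−j₁+j₂=1  j₁+j₂+J+1=7
(j₁±m₁, j₂±m₂, J±M) = (2,3,2,1,2,2)
P² = 8/7
sum k=1..2:
  [1] −1/2 = -1/2
  [2] +1/4 = 1/4
S = -1/4
C² = P²·S² = 1/14 ; C = -0.267261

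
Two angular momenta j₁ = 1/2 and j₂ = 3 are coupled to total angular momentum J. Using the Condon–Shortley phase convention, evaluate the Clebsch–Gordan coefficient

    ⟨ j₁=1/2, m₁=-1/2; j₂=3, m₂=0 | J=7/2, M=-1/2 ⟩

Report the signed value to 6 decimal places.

+0.755929

j₁+j₂−J=0  J+j₁−j₂=1  J−j₁+j₂=6  j₁+j₂+J+1=8
(j₁±m₁, j₂±m₂, J±M) = (0,1,3,3,3,4)
P² = 5184/7
sum k=0..0:
  [0] +1/36 = 1/36
S = 1/36
C² = P²·S² = 4/7 ; C = +0.755929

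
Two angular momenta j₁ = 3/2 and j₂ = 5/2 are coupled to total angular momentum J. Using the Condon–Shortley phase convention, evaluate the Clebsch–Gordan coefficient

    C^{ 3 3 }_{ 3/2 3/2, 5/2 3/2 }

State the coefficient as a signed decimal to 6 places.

√[7·1!2!4!/8! · 3!0!4!1!6!0!] = √(864)
  +(−1)^0/∏(0,1,0,4,2,0)! = 1/48  (running 1/48)
⟨..|..⟩ = √(864)·(1/48) = +0.612372

+√(3/8) = +0.612372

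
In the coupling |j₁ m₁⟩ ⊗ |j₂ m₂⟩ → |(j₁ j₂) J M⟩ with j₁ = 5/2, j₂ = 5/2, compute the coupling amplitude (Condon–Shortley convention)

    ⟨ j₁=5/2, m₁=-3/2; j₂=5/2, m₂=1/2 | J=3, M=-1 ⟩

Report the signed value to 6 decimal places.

+0.182574

j₁+j₂−J=2  J+j₁−j₂=3  J−j₁+j₂=3  j₁+j₂+J+1=9
(j₁±m₁, j₂±m₂, J±M) = (1,4,3,2,2,4)
P² = 96/5
sum k=1..2:
  [1] −1/12 = -1/12
  [2] +1/8 = 1/8
S = 1/24
C² = P²·S² = 1/30 ; C = +0.182574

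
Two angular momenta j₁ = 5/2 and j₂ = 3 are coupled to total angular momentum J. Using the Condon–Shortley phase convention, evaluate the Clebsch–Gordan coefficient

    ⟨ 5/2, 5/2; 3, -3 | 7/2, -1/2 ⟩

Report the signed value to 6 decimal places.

√[8·2!3!4!/10! · 5!0!0!6!3!4!] = √(55296/7)
  +(−1)^0/∏(0,2,0,0,3,4)! = 1/288  (running 1/288)
⟨..|..⟩ = √(55296/7)·(1/288) = +0.308607

+0.308607  (= +√(2/21))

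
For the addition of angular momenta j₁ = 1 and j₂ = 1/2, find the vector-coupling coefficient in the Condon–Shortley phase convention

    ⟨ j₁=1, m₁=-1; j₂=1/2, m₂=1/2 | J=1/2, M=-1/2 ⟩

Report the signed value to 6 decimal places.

j₁+j₂−J=1  J+j₁−j₂=1  J−j₁+j₂=0  j₁+j₂+J+1=3
(j₁±m₁, j₂±m₂, J±M) = (0,2,1,0,0,1)
P² = 2/3
sum k=1..1:
  [1] −1/1 = -1
S = -1
C² = P²·S² = 2/3 ; C = -0.816497

-0.816497  (= −√(2/3))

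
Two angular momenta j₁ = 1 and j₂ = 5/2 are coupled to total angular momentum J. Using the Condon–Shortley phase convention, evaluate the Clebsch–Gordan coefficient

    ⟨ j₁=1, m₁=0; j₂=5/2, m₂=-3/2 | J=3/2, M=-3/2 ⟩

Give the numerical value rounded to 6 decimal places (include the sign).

−√(4/15) = -0.516398

√[4·2!0!3!/6! · 1!1!1!4!0!3!] = √(48/5)
  +(−1)^1/∏(1,1,0,0,0,3)! = -1/6  (running -1/6)
⟨..|..⟩ = √(48/5)·(-1/6) = -0.516398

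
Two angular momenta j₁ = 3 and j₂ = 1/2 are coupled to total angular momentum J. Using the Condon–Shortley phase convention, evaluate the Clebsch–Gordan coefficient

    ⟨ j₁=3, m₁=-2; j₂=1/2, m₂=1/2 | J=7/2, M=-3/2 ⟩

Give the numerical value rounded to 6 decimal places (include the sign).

j₁+j₂−J=0  J+j₁−j₂=6  J−j₁+j₂=1  j₁+j₂+J+1=8
(j₁±m₁, j₂±m₂, J±M) = (1,5,1,0,2,5)
P² = 28800/7
sum k=0..0:
  [0] +1/120 = 1/120
S = 1/120
C² = P²·S² = 2/7 ; C = +0.534522

+√(2/7) ≈ +0.534522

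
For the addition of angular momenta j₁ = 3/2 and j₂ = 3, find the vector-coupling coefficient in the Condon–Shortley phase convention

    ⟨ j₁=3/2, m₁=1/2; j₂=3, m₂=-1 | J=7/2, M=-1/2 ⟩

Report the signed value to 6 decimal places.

√[8·1!2!5!/9! · 2!1!2!4!3!4!] = √(512/7)
  +(−1)^0/∏(0,1,1,2,1,3)! = 1/12  (running 1/12)
  +(−1)^1/∏(1,0,0,1,2,4)! = -1/48  (running 1/16)
⟨..|..⟩ = √(512/7)·(1/16) = +0.534522

+√(2/7) ≈ +0.534522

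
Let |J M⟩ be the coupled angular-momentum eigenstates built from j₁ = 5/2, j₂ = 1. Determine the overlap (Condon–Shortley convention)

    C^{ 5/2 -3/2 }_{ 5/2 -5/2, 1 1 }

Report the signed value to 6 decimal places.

−√(2/7) ≈ -0.534522

j₁+j₂−J=1  J+j₁−j₂=4  J−j₁+j₂=1  j₁+j₂+J+1=7
(j₁±m₁, j₂±m₂, J±M) = (0,5,2,0,1,4)
P² = 1152/7
sum k=1..1:
  [1] −1/24 = -1/24
S = -1/24
C² = P²·S² = 2/7 ; C = -0.534522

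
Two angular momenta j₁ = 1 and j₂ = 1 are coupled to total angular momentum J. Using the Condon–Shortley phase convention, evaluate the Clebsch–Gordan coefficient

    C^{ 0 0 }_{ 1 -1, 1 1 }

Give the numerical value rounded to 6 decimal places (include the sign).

+0.577350

triangle: 2!*0!*0!/3! = 2/6
(j±m)!: 0!*2!*2!*0!*0!*0! = 4
prefactor² = (2J+1)*Δ*N² = 4/3
  k=2: +1/(2!*0!*0!*0!*0!*0!) = 1/2
Σ = 1/2  ⇒  CG² = 4/3*1/2² = 1/3
CG = +√(1/3) = +0.577350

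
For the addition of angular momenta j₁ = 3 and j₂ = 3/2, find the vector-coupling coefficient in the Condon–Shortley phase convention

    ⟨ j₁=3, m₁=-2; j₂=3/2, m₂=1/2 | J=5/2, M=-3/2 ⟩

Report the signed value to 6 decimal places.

+√(1/14) ≈ +0.267261

√[6·2!4!1!/8! · 1!5!2!1!1!4!] = √(288/7)
  +(−1)^1/∏(1,1,4,1,0,0)! = -1/24  (running -1/24)
  +(−1)^2/∏(2,0,3,0,1,1)! = 1/12  (running 1/24)
⟨..|..⟩ = √(288/7)·(1/24) = +0.267261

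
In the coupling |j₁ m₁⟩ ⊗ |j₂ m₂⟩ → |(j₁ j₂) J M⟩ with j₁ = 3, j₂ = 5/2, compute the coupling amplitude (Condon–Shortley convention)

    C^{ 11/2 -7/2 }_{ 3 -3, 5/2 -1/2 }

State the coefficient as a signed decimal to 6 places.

+0.426401

√[12·0!6!5!/12! · 0!6!2!3!2!9!] = √(149299200/11)
  +(−1)^0/∏(0,0,6,2,0,3)! = 1/8640  (running 1/8640)
⟨..|..⟩ = √(149299200/11)·(1/8640) = +0.426401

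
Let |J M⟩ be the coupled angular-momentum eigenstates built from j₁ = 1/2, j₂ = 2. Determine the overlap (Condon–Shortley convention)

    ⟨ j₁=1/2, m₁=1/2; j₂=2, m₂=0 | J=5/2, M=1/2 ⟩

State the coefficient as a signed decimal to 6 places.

√[6·0!1!4!/6! · 1!0!2!2!3!2!] = √(48/5)
  +(−1)^0/∏(0,0,0,2,1,2)! = 1/4  (running 1/4)
⟨..|..⟩ = √(48/5)·(1/4) = +0.774597

+0.774597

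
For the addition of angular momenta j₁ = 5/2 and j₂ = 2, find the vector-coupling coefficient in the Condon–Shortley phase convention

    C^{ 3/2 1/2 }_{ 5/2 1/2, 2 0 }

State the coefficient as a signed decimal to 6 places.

−√(2/35) ≈ -0.239046

√[4·3!2!1!/7! · 3!2!2!2!2!1!] = √(32/35)
  +(−1)^1/∏(1,2,1,1,1,0)! = -1/2  (running -1/2)
  +(−1)^2/∏(2,1,0,0,2,1)! = 1/4  (running -1/4)
⟨..|..⟩ = √(32/35)·(-1/4) = -0.239046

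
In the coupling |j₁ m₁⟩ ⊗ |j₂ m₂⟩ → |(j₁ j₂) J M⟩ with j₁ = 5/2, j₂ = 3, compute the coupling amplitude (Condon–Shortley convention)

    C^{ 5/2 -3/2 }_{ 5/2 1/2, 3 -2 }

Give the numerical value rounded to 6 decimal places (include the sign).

-0.267261

√[6·3!2!3!/9! · 3!2!1!5!1!4!] = √(288/7)
  +(−1)^0/∏(0,3,2,1,0,2)! = 1/24  (running 1/24)
  +(−1)^1/∏(1,2,1,0,1,3)! = -1/12  (running -1/24)
⟨..|..⟩ = √(288/7)·(-1/24) = -0.267261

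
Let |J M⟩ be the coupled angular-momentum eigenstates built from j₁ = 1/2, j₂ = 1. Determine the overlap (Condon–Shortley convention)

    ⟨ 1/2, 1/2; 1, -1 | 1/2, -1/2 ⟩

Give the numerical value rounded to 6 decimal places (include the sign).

+0.816497  (= +√(2/3))

√[2·1!0!1!/3! · 1!0!0!2!0!1!] = √(2/3)
  +(−1)^0/∏(0,1,0,0,0,1)! = 1  (running 1)
⟨..|..⟩ = √(2/3)·(1) = +0.816497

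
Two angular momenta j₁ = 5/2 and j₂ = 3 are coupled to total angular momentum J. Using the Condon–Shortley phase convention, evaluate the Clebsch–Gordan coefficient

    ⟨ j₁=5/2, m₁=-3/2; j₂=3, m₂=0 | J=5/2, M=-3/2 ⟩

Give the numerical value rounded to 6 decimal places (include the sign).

√[6·3!2!3!/9! · 1!4!3!3!1!4!] = √(864/35)
  +(−1)^2/∏(2,1,2,1,0,2)! = 1/8  (running 1/8)
  +(−1)^3/∏(3,0,1,0,1,3)! = -1/36  (running 7/72)
⟨..|..⟩ = √(864/35)·(7/72) = +0.483046

+0.483046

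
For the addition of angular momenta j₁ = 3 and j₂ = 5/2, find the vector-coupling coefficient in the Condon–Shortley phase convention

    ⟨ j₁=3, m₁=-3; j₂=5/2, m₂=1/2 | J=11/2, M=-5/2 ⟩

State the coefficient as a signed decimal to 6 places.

√[12·0!6!5!/12! · 0!6!3!2!3!8!] = √(49766400/11)
  +(−1)^0/∏(0,0,6,3,0,2)! = 1/8640  (running 1/8640)
⟨..|..⟩ = √(49766400/11)·(1/8640) = +0.246183

+0.246183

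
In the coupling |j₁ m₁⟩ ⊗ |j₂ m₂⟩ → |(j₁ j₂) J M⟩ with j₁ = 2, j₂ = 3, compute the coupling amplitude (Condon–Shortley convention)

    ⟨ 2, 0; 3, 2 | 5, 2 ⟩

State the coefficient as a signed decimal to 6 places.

+√(3/10) ≈ +0.547723

√[11·0!4!6!/11! · 2!2!5!1!7!3!] = √(69120)
  +(−1)^0/∏(0,0,2,5,2,1)! = 1/480  (running 1/480)
⟨..|..⟩ = √(69120)·(1/480) = +0.547723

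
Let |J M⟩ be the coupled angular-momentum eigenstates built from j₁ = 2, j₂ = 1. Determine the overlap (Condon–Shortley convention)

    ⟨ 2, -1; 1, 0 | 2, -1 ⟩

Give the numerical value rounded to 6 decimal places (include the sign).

√[5·1!3!1!/6! · 1!3!1!1!1!3!] = √(3/2)
  +(−1)^0/∏(0,1,3,1,0,0)! = 1/6  (running 1/6)
  +(−1)^1/∏(1,0,2,0,1,1)! = -1/2  (running -1/3)
⟨..|..⟩ = √(3/2)·(-1/3) = -0.408248

-0.408248  (= −√(1/6))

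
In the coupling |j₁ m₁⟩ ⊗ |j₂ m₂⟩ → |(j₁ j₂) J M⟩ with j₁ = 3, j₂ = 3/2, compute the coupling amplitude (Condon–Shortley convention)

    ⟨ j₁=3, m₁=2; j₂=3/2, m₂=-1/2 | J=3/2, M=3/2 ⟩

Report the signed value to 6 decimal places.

-0.534522

triangle: 3!*3!*0!/7! = 36/5040
(j±m)!: 5!*1!*1!*2!*3!*0! = 1440
prefactor² = (2J+1)*Δ*N² = 288/7
  k=1: −1/(1!*2!*0!*0!*3!*0!) = -1/12
Σ = -1/12  ⇒  CG² = 288/7*(-1/12)² = 2/7
CG = −√(2/7) = -0.534522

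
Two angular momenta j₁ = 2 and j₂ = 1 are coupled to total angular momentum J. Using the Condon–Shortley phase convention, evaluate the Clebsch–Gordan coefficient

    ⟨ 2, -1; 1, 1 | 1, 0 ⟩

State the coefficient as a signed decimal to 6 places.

j₁+j₂−J=2  J+j₁−j₂=2  J−j₁+j₂=0  j₁+j₂+J+1=5
(j₁±m₁, j₂±m₂, J±M) = (1,3,2,0,1,1)
P² = 6/5
sum k=2..2:
  [2] +1/2 = 1/2
S = 1/2
C² = P²·S² = 3/10 ; C = +0.547723

+0.547723  (= +√(3/10))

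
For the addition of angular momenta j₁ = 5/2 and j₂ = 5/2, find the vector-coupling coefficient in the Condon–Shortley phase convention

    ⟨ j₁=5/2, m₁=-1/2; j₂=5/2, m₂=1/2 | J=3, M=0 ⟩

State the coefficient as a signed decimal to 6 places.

√[7·2!3!3!/9! · 2!3!3!2!3!3!] = √(36/5)
  +(−1)^0/∏(0,2,3,3,0,0)! = 1/72  (running 1/72)
  +(−1)^1/∏(1,1,2,2,1,1)! = -1/4  (running -17/72)
  +(−1)^2/∏(2,0,1,1,2,2)! = 1/8  (running -1/9)
⟨..|..⟩ = √(36/5)·(-1/9) = -0.298142

-0.298142  (= −√(4/45))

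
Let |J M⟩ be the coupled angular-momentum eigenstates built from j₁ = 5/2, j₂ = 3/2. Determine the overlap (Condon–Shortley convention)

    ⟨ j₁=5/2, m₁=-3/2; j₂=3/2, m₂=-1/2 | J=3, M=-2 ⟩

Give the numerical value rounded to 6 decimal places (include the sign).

-0.288675

√[7·1!4!2!/8! · 1!4!1!2!1!5!] = √(48)
  +(−1)^0/∏(0,1,4,1,0,1)! = 1/24  (running 1/24)
  +(−1)^1/∏(1,0,3,0,1,2)! = -1/12  (running -1/24)
⟨..|..⟩ = √(48)·(-1/24) = -0.288675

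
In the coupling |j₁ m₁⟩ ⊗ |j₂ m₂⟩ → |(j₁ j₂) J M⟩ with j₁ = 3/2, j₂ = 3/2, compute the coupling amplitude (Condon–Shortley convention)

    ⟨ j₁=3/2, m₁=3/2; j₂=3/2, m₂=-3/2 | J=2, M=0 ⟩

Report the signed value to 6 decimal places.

+0.500000

triangle: 1!·2!·2!/6! = 4/720
(j±m)!: 3!·0!·0!·3!·2!·2! = 144
prefactor² = (2J+1)·Δ·N² = 4
  k=0: +1/(0!·1!·0!·0!·2!·2!) = 1/4
Σ = 1/4  ⇒  CG² = 4·1/4² = 1/4
CG = +√(1/4) = +0.500000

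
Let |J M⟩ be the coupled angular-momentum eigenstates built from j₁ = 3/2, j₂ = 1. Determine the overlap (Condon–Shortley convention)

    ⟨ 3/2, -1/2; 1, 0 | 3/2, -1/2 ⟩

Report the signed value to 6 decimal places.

−√(1/15) = -0.258199

√[4·1!2!1!/5! · 1!2!1!1!1!2!] = √(4/15)
  +(−1)^0/∏(0,1,2,1,0,0)! = 1/2  (running 1/2)
  +(−1)^1/∏(1,0,1,0,1,1)! = -1  (running -1/2)
⟨..|..⟩ = √(4/15)·(-1/2) = -0.258199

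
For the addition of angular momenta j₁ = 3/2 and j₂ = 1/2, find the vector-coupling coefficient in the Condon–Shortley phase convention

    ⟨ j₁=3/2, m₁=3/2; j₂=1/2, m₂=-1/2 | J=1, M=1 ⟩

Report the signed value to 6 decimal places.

+√(3/4) = +0.866025

√[3·1!2!0!/4! · 3!0!0!1!2!0!] = √(3)
  +(−1)^0/∏(0,1,0,0,2,0)! = 1/2  (running 1/2)
⟨..|..⟩ = √(3)·(1/2) = +0.866025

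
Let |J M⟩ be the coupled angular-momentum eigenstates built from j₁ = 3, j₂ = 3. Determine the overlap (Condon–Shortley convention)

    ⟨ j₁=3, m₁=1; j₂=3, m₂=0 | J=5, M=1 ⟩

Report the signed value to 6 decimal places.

+0.345033  (= +√(5/42))

√[11·1!5!5!/12! · 4!2!3!3!6!4!] = √(69120/7)
  +(−1)^0/∏(0,1,2,3,3,2)! = 1/144  (running 1/144)
  +(−1)^1/∏(1,0,1,2,4,3)! = -1/288  (running 1/288)
⟨..|..⟩ = √(69120/7)·(1/288) = +0.345033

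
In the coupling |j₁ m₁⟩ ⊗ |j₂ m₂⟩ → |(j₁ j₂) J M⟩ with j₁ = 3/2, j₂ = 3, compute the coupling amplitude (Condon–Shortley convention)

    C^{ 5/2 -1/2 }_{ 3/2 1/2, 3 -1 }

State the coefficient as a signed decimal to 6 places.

-0.119523

j₁+j₂−J=2  J+j₁−j₂=1  J−j₁+j₂=4  j₁+j₂+J+1=8
(j₁±m₁, j₂±m₂, J±M) = (2,1,2,4,2,3)
P² = 288/35
sum k=0..1:
  [0] +1/8 = 1/8
  [1] −1/6 = -1/6
S = -1/24
C² = P²·S² = 1/70 ; C = -0.119523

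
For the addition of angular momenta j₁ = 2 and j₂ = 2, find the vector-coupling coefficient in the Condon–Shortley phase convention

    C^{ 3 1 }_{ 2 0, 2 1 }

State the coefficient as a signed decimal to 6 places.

−√(1/5) = -0.447214

√[7·1!3!3!/8! · 2!2!3!1!4!2!] = √(36/5)
  +(−1)^0/∏(0,1,2,3,1,0)! = 1/12  (running 1/12)
  +(−1)^1/∏(1,0,1,2,2,1)! = -1/4  (running -1/6)
⟨..|..⟩ = √(36/5)·(-1/6) = -0.447214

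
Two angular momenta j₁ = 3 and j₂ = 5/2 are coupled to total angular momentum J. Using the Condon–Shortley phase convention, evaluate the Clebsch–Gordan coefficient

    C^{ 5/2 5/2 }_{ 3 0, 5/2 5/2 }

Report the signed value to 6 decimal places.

triangle: 3!*3!*2!/9! = 72/362880
(j±m)!: 3!*3!*5!*0!*5!*0! = 518400
prefactor² = (2J+1)*Δ*N² = 4320/7
  k=3: −1/(3!*0!*0!*2!*3!*0!) = -1/72
Σ = -1/72  ⇒  CG² = 4320/7*(-1/72)² = 5/42
CG = −√(5/42) = -0.345033

-0.345033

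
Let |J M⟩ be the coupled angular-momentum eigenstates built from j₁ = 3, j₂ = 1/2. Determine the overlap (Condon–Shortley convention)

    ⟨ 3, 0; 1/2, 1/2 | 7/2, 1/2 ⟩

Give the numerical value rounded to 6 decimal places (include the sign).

+0.755929

√[8·0!6!1!/8! · 3!3!1!0!4!3!] = √(5184/7)
  +(−1)^0/∏(0,0,3,1,3,0)! = 1/36  (running 1/36)
⟨..|..⟩ = √(5184/7)·(1/36) = +0.755929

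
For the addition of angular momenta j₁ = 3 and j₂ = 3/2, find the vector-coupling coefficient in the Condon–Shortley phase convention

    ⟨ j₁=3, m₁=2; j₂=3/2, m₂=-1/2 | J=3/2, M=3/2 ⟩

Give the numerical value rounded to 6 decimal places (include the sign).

j₁+j₂−J=3  J+j₁−j₂=3  J−j₁+j₂=0  j₁+j₂+J+1=7
(j₁±m₁, j₂±m₂, J±M) = (5,1,1,2,3,0)
P² = 288/7
sum k=1..1:
  [1] −1/12 = -1/12
S = -1/12
C² = P²·S² = 2/7 ; C = -0.534522

−√(2/7) ≈ -0.534522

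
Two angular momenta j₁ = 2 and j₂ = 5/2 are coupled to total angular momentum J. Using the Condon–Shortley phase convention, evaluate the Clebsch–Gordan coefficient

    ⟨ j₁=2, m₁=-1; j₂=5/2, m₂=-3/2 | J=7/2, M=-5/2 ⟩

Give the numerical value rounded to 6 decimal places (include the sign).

+√(1/63) = +0.125988

j₁+j₂−J=1  J+j₁−j₂=3  J−j₁+j₂=4  j₁+j₂+J+1=9
(j₁±m₁, j₂±m₂, J±M) = (1,3,1,4,1,6)
P² = 2304/7
sum k=0..1:
  [0] +1/36 = 1/36
  [1] −1/48 = -1/48
S = 1/144
C² = P²·S² = 1/63 ; C = +0.125988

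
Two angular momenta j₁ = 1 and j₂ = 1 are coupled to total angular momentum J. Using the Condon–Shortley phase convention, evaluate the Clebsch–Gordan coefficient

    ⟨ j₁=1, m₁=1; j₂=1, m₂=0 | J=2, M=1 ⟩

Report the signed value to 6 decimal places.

j₁+j₂−J=0  J+j₁−j₂=2  J−j₁+j₂=2  j₁+j₂+J+1=5
(j₁±m₁, j₂±m₂, J±M) = (2,0,1,1,3,1)
P² = 2
sum k=0..0:
  [0] +1/2 = 1/2
S = 1/2
C² = P²·S² = 1/2 ; C = +0.707107

+0.707107  (= +√(1/2))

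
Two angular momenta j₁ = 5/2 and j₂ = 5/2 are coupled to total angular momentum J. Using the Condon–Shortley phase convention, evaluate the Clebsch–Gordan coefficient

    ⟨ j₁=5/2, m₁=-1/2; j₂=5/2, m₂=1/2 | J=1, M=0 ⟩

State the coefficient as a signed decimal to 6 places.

+√(1/70) ≈ +0.119523

triangle: 4!·1!·1!/7! = 24/5040
(j±m)!: 2!·3!·3!·2!·1!·1! = 144
prefactor² = (2J+1)·Δ·N² = 72/35
  k=2: +1/(2!·2!·1!·1!·0!·0!) = 1/4
  k=3: −1/(3!·1!·0!·0!·1!·1!) = -1/6
Σ = 1/12  ⇒  CG² = 72/35·1/12² = 1/70
CG = +√(1/70) = +0.119523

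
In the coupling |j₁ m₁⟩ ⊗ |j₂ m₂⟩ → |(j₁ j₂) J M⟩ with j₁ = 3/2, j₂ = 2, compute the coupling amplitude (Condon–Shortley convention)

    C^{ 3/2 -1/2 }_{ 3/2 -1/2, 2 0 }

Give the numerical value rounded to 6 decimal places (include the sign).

√[4·2!1!2!/6! · 1!2!2!2!1!2!] = √(16/45)
  +(−1)^1/∏(1,1,1,1,0,1)! = -1  (running -1)
  +(−1)^2/∏(2,0,0,0,1,2)! = 1/4  (running -3/4)
⟨..|..⟩ = √(16/45)·(-3/4) = -0.447214

-0.447214  (= −√(1/5))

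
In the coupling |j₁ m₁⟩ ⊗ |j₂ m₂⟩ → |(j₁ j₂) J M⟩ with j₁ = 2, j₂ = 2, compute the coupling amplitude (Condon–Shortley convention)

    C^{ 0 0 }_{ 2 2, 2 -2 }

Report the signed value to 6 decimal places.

+0.447214  (= +√(1/5))

√[1·4!0!0!/5! · 4!0!0!4!0!0!] = √(576/5)
  +(−1)^0/∏(0,4,0,0,0,0)! = 1/24  (running 1/24)
⟨..|..⟩ = √(576/5)·(1/24) = +0.447214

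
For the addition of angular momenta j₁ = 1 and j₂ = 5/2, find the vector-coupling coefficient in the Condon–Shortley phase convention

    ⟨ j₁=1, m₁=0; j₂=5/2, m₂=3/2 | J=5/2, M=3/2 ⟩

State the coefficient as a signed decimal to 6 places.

−√(9/35) = -0.507093

√[6·1!1!4!/7! · 1!1!4!1!4!1!] = √(576/35)
  +(−1)^0/∏(0,1,1,4,0,0)! = 1/24  (running 1/24)
  +(−1)^1/∏(1,0,0,3,1,1)! = -1/6  (running -1/8)
⟨..|..⟩ = √(576/35)·(-1/8) = -0.507093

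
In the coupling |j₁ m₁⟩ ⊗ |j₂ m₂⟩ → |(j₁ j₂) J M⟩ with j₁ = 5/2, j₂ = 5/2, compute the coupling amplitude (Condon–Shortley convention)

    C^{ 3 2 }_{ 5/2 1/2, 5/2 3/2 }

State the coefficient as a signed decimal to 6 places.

triangle: 2!*3!*3!/9! = 72/362880
(j±m)!: 3!*2!*4!*1!*5!*1! = 34560
prefactor² = (2J+1)*Δ*N² = 48
  k=1: −1/(1!*1!*1!*3!*2!*0!) = -1/12
  k=2: +1/(2!*0!*0!*2!*3!*1!) = 1/24
Σ = -1/24  ⇒  CG² = 48*(-1/24)² = 1/12
CG = −√(1/12) = -0.288675

-0.288675  (= −√(1/12))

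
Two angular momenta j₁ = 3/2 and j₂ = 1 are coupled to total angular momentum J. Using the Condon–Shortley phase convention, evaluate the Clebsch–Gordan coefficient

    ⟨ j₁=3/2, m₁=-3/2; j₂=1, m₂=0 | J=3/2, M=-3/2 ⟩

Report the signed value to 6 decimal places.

j₁+j₂−J=1  J+j₁−j₂=2  J−j₁+j₂=1  j₁+j₂+J+1=5
(j₁±m₁, j₂±m₂, J±M) = (0,3,1,1,0,3)
P² = 12/5
sum k=1..1:
  [1] −1/2 = -1/2
S = -1/2
C² = P²·S² = 3/5 ; C = -0.774597

−√(3/5) = -0.774597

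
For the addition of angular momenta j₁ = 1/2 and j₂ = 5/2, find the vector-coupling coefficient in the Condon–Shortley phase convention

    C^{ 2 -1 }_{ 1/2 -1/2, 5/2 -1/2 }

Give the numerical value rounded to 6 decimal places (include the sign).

j₁+j₂−J=1  J+j₁−j₂=0  J−j₁+j₂=4  j₁+j₂+J+1=6
(j₁±m₁, j₂±m₂, J±M) = (0,1,2,3,1,3)
P² = 12
sum k=1..1:
  [1] −1/6 = -1/6
S = -1/6
C² = P²·S² = 1/3 ; C = -0.577350

-0.577350  (= −√(1/3))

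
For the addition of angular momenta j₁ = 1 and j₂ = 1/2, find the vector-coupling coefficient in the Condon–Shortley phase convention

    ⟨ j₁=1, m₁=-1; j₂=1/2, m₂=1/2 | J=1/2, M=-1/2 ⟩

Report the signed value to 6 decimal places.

√[2·1!1!0!/3! · 0!2!1!0!0!1!] = √(2/3)
  +(−1)^1/∏(1,0,1,0,0,0)! = -1  (running -1)
⟨..|..⟩ = √(2/3)·(-1) = -0.816497

−√(2/3) ≈ -0.816497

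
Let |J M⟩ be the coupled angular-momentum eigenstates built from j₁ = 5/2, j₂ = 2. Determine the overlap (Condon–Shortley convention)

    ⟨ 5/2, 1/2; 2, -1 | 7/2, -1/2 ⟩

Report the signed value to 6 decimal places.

triangle: 1!×4!×3!/9! = 144/362880
(j±m)!: 3!×2!×1!×3!×3!×4! = 10368
prefactor² = (2J+1)×Δ×N² = 1152/35
  k=0: +1/(0!×1!×2!×1!×2!×2!) = 1/8
  k=1: −1/(1!×0!×1!×0!×3!×3!) = -1/36
Σ = 7/72  ⇒  CG² = 1152/35×7/72² = 14/45
CG = +√(14/45) = +0.557773

+√(14/45) ≈ +0.557773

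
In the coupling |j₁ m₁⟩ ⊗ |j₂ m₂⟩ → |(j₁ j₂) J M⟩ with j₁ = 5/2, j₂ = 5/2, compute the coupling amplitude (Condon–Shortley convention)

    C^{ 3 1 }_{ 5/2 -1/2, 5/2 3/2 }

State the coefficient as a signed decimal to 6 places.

+0.182574

triangle: 2!·3!·3!/9! = 72/362880
(j±m)!: 2!·3!·4!·1!·4!·2! = 13824
prefactor² = (2J+1)·Δ·N² = 96/5
  k=1: −1/(1!·1!·2!·3!·1!·0!) = -1/12
  k=2: +1/(2!·0!·1!·2!·2!·1!) = 1/8
Σ = 1/24  ⇒  CG² = 96/5·1/24² = 1/30
CG = +√(1/30) = +0.182574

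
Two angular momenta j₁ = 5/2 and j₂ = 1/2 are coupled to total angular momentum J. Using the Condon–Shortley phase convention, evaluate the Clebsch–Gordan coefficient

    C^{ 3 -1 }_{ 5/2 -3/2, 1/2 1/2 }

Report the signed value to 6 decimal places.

+0.577350

j₁+j₂−J=0  J+j₁−j₂=5  J−j₁+j₂=1  j₁+j₂+J+1=7
(j₁±m₁, j₂±m₂, J±M) = (1,4,1,0,2,4)
P² = 192
sum k=0..0:
  [0] +1/24 = 1/24
S = 1/24
C² = P²·S² = 1/3 ; C = +0.577350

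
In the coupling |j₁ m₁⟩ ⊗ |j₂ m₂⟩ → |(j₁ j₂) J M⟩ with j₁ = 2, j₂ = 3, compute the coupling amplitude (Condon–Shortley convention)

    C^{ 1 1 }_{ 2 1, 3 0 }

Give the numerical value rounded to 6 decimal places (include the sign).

−√(3/35) ≈ -0.292770

triangle: 4!*0!*2!/7! = 48/5040
(j±m)!: 3!*1!*3!*3!*2!*0! = 432
prefactor² = (2J+1)*Δ*N² = 432/35
  k=1: −1/(1!*3!*0!*2!*0!*0!) = -1/12
Σ = -1/12  ⇒  CG² = 432/35*(-1/12)² = 3/35
CG = −√(3/35) = -0.292770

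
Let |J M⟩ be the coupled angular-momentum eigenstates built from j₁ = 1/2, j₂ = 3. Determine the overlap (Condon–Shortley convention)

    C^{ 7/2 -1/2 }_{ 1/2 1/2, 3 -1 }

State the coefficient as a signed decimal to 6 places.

triangle: 0!×1!×6!/8! = 720/40320
(j±m)!: 1!×0!×2!×4!×3!×4! = 6912
prefactor² = (2J+1)×Δ×N² = 6912/7
  k=0: +1/(0!×0!×0!×2!×1!×4!) = 1/48
Σ = 1/48  ⇒  CG² = 6912/7×1/48² = 3/7
CG = +√(3/7) = +0.654654

+√(3/7) = +0.654654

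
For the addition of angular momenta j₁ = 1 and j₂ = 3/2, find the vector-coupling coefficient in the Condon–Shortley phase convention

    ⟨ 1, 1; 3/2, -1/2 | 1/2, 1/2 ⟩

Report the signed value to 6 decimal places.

+√(1/6) ≈ +0.408248

j₁+j₂−J=2  J+j₁−j₂=0  J−j₁+j₂=1  j₁+j₂+J+1=4
(j₁±m₁, j₂±m₂, J±M) = (2,0,1,2,1,0)
P² = 2/3
sum k=0..0:
  [0] +1/2 = 1/2
S = 1/2
C² = P²·S² = 1/6 ; C = +0.408248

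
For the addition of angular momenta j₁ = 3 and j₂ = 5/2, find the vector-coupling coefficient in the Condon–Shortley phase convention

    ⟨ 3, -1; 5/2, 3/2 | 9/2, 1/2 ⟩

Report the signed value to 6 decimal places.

-0.594588

√[10·1!5!4!/11! · 2!4!4!1!5!4!] = √(184320/77)
  +(−1)^0/∏(0,1,4,4,1,0)! = 1/576  (running 1/576)
  +(−1)^1/∏(1,0,3,3,2,1)! = -1/72  (running -7/576)
⟨..|..⟩ = √(184320/77)·(-7/576) = -0.594588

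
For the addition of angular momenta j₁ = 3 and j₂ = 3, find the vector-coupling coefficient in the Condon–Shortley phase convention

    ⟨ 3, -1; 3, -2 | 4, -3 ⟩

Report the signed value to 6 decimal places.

-0.301511  (= −√(1/11))

j₁+j₂−J=2  J+j₁−j₂=4  J−j₁+j₂=4  j₁+j₂+J+1=11
(j₁±m₁, j₂±m₂, J±M) = (2,4,1,5,1,7)
P² = 82944/11
sum k=0..1:
  [0] +1/288 = 1/288
  [1] −1/144 = -1/144
S = -1/288
C² = P²·S² = 1/11 ; C = -0.301511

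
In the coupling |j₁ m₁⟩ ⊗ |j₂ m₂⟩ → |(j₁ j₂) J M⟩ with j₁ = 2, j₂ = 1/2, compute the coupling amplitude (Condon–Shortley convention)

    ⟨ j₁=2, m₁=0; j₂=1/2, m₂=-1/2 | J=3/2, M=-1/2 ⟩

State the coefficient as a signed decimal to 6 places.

j₁+j₂−J=1  J+j₁−j₂=3  J−j₁+j₂=0  j₁+j₂+J+1=5
(j₁±m₁, j₂±m₂, J±M) = (2,2,0,1,1,2)
P² = 8/5
sum k=0..0:
  [0] +1/2 = 1/2
S = 1/2
C² = P²·S² = 2/5 ; C = +0.632456

+√(2/5) = +0.632456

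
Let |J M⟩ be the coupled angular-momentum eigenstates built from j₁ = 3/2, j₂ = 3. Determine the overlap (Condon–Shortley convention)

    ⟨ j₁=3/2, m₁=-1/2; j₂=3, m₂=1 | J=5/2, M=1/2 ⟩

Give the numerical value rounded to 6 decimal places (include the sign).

-0.119523

j₁+j₂−J=2  J+j₁−j₂=1  J−j₁+j₂=4  j₁+j₂+J+1=8
(j₁±m₁, j₂±m₂, J±M) = (1,2,4,2,3,2)
P² = 288/35
sum k=1..2:
  [1] −1/6 = -1/6
  [2] +1/8 = 1/8
S = -1/24
C² = P²·S² = 1/70 ; C = -0.119523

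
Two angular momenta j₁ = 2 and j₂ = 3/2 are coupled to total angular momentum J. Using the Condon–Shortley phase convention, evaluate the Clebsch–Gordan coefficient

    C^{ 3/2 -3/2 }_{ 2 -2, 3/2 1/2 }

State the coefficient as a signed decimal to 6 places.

+√(2/5) ≈ +0.632456

√[4·2!2!1!/6! · 0!4!2!1!0!3!] = √(32/5)
  +(−1)^2/∏(2,0,2,0,0,1)! = 1/4  (running 1/4)
⟨..|..⟩ = √(32/5)·(1/4) = +0.632456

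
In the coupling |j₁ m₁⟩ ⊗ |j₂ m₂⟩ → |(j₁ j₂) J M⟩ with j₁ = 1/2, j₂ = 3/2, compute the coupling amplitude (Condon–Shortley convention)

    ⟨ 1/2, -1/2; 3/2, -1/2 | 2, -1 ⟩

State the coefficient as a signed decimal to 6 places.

+√(3/4) ≈ +0.866025

√[5·0!1!3!/5! · 0!1!1!2!1!3!] = √(3)
  +(−1)^0/∏(0,0,1,1,0,2)! = 1/2  (running 1/2)
⟨..|..⟩ = √(3)·(1/2) = +0.866025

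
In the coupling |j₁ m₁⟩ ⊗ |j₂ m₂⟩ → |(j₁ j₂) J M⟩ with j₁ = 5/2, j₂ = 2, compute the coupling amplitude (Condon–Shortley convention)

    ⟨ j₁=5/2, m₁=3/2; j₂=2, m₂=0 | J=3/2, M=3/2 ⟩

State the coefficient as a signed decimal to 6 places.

j₁+j₂−J=3  J+j₁−j₂=2  J−j₁+j₂=1  j₁+j₂+J+1=7
(j₁±m₁, j₂±m₂, J±M) = (4,1,2,2,3,0)
P² = 192/35
sum k=1..1:
  [1] −1/4 = -1/4
S = -1/4
C² = P²·S² = 12/35 ; C = -0.585540

-0.585540  (= −√(12/35))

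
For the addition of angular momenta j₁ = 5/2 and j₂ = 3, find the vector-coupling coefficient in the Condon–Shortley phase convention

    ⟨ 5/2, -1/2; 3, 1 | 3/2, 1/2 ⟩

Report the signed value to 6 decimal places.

j₁+j₂−J=4  J+j₁−j₂=1  J−j₁+j₂=2  j₁+j₂+J+1=8
(j₁±m₁, j₂±m₂, J±M) = (2,3,4,2,2,1)
P² = 192/35
sum k=2..3:
  [2] +1/8 = 1/8
  [3] −1/6 = -1/6
S = -1/24
C² = P²·S² = 1/105 ; C = -0.097590

-0.097590  (= −√(1/105))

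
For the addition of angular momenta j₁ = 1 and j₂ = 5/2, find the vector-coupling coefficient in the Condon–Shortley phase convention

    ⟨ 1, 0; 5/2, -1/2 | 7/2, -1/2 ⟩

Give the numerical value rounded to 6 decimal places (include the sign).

triangle: 0!*2!*5!/8! = 240/40320
(j±m)!: 1!*1!*2!*3!*3!*4! = 1728
prefactor² = (2J+1)*Δ*N² = 576/7
  k=0: +1/(0!*0!*1!*2!*1!*3!) = 1/12
Σ = 1/12  ⇒  CG² = 576/7*1/12² = 4/7
CG = +√(4/7) = +0.755929

+√(4/7) ≈ +0.755929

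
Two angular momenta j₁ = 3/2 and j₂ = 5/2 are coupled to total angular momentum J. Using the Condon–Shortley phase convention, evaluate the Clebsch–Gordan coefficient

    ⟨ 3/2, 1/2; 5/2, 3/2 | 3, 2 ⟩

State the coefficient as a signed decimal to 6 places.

−√(1/12) = -0.288675

√[7·1!2!4!/8! · 2!1!4!1!5!1!] = √(48)
  +(−1)^0/∏(0,1,1,4,1,0)! = 1/24  (running 1/24)
  +(−1)^1/∏(1,0,0,3,2,1)! = -1/12  (running -1/24)
⟨..|..⟩ = √(48)·(-1/24) = -0.288675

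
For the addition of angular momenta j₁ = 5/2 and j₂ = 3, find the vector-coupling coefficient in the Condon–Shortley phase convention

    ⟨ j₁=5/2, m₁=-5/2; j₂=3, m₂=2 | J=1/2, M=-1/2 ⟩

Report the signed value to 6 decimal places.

√[2·5!0!1!/7! · 0!5!5!1!0!1!] = √(4800/7)
  +(−1)^5/∏(5,0,0,0,0,1)! = -1/120  (running -1/120)
⟨..|..⟩ = √(4800/7)·(-1/120) = -0.218218

−√(1/21) ≈ -0.218218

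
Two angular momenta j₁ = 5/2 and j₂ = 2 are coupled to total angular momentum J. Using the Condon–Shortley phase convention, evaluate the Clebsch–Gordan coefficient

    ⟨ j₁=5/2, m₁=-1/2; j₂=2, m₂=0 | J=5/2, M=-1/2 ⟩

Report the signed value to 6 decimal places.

-0.478091  (= −√(8/35))

j₁+j₂−J=2  J+j₁−j₂=3  J−j₁+j₂=2  j₁+j₂+J+1=8
(j₁±m₁, j₂±m₂, J±M) = (2,3,2,2,2,3)
P² = 72/35
sum k=0..2:
  [0] +1/24 = 1/24
  [1] −1/2 = -1/2
  [2] +1/8 = 1/8
S = -1/3
C² = P²·S² = 8/35 ; C = -0.478091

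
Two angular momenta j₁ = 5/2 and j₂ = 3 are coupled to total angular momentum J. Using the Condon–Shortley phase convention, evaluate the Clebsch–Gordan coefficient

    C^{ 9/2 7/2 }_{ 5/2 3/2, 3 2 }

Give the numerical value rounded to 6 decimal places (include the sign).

-0.100504

triangle: 1!·4!·5!/11! = 2880/39916800
(j±m)!: 4!·1!·5!·1!·8!·1! = 116121600
prefactor² = (2J+1)·Δ·N² = 921600/11
  k=0: +1/(0!·1!·1!·5!·3!·0!) = 1/720
  k=1: −1/(1!·0!·0!·4!·4!·1!) = -1/576
Σ = -1/2880  ⇒  CG² = 921600/11·(-1/2880)² = 1/99
CG = −√(1/99) = -0.100504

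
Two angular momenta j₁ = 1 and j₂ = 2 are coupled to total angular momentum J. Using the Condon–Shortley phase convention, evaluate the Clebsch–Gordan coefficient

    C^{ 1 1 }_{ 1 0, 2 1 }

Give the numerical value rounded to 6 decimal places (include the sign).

triangle: 2!×0!×2!/5! = 4/120
(j±m)!: 1!×1!×3!×1!×2!×0! = 12
prefactor² = (2J+1)×Δ×N² = 6/5
  k=1: −1/(1!×1!×0!×2!×0!×0!) = -1/2
Σ = -1/2  ⇒  CG² = 6/5×(-1/2)² = 3/10
CG = −√(3/10) = -0.547723

−√(3/10) ≈ -0.547723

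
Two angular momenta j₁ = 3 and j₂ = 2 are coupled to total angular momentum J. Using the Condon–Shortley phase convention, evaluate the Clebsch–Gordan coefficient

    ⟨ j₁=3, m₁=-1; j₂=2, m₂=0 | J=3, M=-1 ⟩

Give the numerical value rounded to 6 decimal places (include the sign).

−√(3/20) = -0.387298

j₁+j₂−J=2  J+j₁−j₂=4  J−j₁+j₂=2  j₁+j₂+J+1=9
(j₁±m₁, j₂±m₂, J±M) = (2,4,2,2,2,4)
P² = 256/15
sum k=0..2:
  [0] +1/96 = 1/96
  [1] −1/6 = -1/6
  [2] +1/16 = 1/16
S = -3/32
C² = P²·S² = 3/20 ; C = -0.387298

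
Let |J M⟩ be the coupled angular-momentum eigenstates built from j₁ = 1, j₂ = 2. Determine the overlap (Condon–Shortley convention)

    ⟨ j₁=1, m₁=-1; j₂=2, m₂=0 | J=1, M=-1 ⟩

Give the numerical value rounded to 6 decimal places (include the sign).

+√(1/10) ≈ +0.316228

triangle: 2!×0!×2!/5! = 4/120
(j±m)!: 0!×2!×2!×2!×0!×2! = 16
prefactor² = (2J+1)×Δ×N² = 8/5
  k=2: +1/(2!×0!×0!×0!×0!×2!) = 1/4
Σ = 1/4  ⇒  CG² = 8/5×1/4² = 1/10
CG = +√(1/10) = +0.316228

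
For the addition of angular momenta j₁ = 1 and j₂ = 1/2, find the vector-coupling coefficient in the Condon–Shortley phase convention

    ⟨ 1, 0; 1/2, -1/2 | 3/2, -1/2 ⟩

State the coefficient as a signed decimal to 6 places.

+√(2/3) ≈ +0.816497

√[4·0!2!1!/4! · 1!1!0!1!1!2!] = √(2/3)
  +(−1)^0/∏(0,0,1,0,1,1)! = 1  (running 1)
⟨..|..⟩ = √(2/3)·(1) = +0.816497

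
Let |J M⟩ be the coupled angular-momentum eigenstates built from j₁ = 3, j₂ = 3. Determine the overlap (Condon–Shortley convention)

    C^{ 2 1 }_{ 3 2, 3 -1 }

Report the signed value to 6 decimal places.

−√(5/28) ≈ -0.422577

j₁+j₂−J=4  J+j₁−j₂=2  J−j₁+j₂=2  j₁+j₂+J+1=9
(j₁±m₁, j₂±m₂, J±M) = (5,1,2,4,3,1)
P² = 320/7
sum k=0..1:
  [0] +1/48 = 1/48
  [1] −1/12 = -1/12
S = -1/16
C² = P²·S² = 5/28 ; C = -0.422577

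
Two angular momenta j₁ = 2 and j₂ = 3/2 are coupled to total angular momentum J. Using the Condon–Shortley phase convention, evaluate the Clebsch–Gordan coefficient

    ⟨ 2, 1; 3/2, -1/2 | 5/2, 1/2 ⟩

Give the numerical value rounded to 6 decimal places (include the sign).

+√(5/14) = +0.597614

√[6·1!3!2!/7! · 3!1!1!2!3!2!] = √(72/35)
  +(−1)^0/∏(0,1,1,1,2,1)! = 1/2  (running 1/2)
  +(−1)^1/∏(1,0,0,0,3,2)! = -1/12  (running 5/12)
⟨..|..⟩ = √(72/35)·(5/12) = +0.597614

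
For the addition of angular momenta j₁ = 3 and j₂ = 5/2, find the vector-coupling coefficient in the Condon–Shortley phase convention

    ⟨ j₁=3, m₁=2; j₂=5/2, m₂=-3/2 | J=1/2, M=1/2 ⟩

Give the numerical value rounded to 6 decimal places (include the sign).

triangle: 5!*1!*0!/7! = 120/5040
(j±m)!: 5!*1!*1!*4!*1!*0! = 2880
prefactor² = (2J+1)*Δ*N² = 960/7
  k=1: −1/(1!*4!*0!*0!*1!*0!) = -1/24
Σ = -1/24  ⇒  CG² = 960/7*(-1/24)² = 5/21
CG = −√(5/21) = -0.487950

−√(5/21) ≈ -0.487950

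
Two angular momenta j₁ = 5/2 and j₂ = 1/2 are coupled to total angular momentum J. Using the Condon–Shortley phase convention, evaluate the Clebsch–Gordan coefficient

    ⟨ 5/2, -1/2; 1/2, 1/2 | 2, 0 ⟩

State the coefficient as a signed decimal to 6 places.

√[5·1!4!0!/6! · 2!3!1!0!2!2!] = √(8)
  +(−1)^1/∏(1,0,2,0,2,0)! = -1/4  (running -1/4)
⟨..|..⟩ = √(8)·(-1/4) = -0.707107

-0.707107  (= −√(1/2))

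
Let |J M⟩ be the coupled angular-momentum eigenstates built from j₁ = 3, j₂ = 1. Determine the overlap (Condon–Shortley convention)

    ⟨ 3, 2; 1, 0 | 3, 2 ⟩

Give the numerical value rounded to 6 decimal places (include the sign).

+0.577350  (= +√(1/3))

triangle: 1!×5!×1!/8! = 120/40320
(j±m)!: 5!×1!×1!×1!×5!×1! = 14400
prefactor² = (2J+1)×Δ×N² = 300
  k=0: +1/(0!×1!×1!×1!×4!×0!) = 1/24
  k=1: −1/(1!×0!×0!×0!×5!×1!) = -1/120
Σ = 1/30  ⇒  CG² = 300×1/30² = 1/3
CG = +√(1/3) = +0.577350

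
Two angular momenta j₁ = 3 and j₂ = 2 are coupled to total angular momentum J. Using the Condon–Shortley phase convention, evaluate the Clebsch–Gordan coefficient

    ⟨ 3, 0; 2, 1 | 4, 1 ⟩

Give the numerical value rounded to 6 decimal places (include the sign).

√[9·1!5!3!/10! · 3!3!3!1!5!3!] = √(1944/7)
  +(−1)^0/∏(0,1,3,3,2,0)! = 1/72  (running 1/72)
  +(−1)^1/∏(1,0,2,2,3,1)! = -1/24  (running -1/36)
⟨..|..⟩ = √(1944/7)·(-1/36) = -0.462910

-0.462910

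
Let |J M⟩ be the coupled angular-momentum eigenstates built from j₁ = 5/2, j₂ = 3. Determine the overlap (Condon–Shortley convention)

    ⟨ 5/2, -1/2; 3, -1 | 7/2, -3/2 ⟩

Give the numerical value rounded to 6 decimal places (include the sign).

triangle: 2!·3!·4!/10! = 288/3628800
(j±m)!: 2!·3!·2!·4!·2!·5! = 138240
prefactor² = (2J+1)·Δ·N² = 3072/35
  k=0: +1/(0!·2!·3!·2!·0!·2!) = 1/48
  k=1: −1/(1!·1!·2!·1!·1!·3!) = -1/12
  k=2: +1/(2!·0!·1!·0!·2!·4!) = 1/96
Σ = -5/96  ⇒  CG² = 3072/35·(-5/96)² = 5/21
CG = −√(5/21) = -0.487950

-0.487950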